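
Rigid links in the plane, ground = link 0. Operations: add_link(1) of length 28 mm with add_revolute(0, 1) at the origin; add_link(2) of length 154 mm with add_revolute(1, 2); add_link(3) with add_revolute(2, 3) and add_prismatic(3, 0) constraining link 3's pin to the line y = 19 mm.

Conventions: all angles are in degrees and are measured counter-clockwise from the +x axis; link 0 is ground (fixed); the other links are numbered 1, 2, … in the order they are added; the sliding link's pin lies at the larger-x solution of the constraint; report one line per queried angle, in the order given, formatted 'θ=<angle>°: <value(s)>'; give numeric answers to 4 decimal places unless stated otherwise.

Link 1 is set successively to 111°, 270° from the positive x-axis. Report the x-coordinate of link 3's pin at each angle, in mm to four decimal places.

geometry: r = 28 mm, L = 154 mm, e = 19 mm
θ=111°: crank pin P = (r cos θ, r sin θ) = (-10.034303, 26.140252)
θ=111°: h = r sin θ − e = 26.140252 − 19 = 7.140252
θ=111°: x = r cos θ + √(L² − h²) = -10.034303 + 153.834381 = 143.800078
θ=270°: crank pin P = (r cos θ, r sin θ) = (-0.000000, -28.000000)
θ=270°: h = r sin θ − e = -28.000000 − 19 = -47.000000
θ=270°: x = r cos θ + √(L² − h²) = -0.000000 + 146.652651 = 146.652651

θ=111°: 143.8001
θ=270°: 146.6527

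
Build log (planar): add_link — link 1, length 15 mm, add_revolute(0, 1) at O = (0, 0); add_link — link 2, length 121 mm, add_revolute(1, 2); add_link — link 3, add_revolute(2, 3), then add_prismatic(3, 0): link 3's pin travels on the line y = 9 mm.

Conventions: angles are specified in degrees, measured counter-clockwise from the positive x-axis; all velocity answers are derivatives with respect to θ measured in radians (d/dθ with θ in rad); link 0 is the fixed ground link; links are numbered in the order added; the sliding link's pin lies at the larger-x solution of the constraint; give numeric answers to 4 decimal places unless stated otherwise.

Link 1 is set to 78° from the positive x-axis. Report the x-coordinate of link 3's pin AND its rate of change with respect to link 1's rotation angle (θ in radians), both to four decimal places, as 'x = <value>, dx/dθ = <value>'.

geometry: r = 15 mm, L = 121 mm, e = 9 mm
crank pin P = (r cos θ, r sin θ) = (3.118675, 14.672214)
h = r sin θ − e = 14.672214 − 9 = 5.672214
x = r cos θ + √(L² − h²) = 3.118675 + 120.866976 = 123.985652
dx/dθ = −r sin θ − h·r cos θ/√(L² − h²) (θ in radians; h = 5.672214) = -14.818572

x = 123.9857, dx/dθ = -14.8186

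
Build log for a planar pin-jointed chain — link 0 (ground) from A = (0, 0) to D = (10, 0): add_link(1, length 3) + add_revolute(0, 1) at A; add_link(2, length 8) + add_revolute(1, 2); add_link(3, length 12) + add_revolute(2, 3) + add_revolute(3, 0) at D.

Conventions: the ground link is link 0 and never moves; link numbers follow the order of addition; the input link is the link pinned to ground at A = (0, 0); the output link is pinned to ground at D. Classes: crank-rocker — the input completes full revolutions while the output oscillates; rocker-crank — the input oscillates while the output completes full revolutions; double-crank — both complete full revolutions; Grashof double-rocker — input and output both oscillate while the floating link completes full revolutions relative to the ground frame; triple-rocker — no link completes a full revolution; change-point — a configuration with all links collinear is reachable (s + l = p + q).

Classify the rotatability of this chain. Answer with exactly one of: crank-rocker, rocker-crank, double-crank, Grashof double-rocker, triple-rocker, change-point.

lengths: ground=10, input=3, coupler=8, output=12
sorted: s=3 (shortest), l=12 (longest), p+q=18
s + l = 15 vs p + q = 18
s + l < p + q (Grashof) with shortest = input link → crank-rocker

crank-rocker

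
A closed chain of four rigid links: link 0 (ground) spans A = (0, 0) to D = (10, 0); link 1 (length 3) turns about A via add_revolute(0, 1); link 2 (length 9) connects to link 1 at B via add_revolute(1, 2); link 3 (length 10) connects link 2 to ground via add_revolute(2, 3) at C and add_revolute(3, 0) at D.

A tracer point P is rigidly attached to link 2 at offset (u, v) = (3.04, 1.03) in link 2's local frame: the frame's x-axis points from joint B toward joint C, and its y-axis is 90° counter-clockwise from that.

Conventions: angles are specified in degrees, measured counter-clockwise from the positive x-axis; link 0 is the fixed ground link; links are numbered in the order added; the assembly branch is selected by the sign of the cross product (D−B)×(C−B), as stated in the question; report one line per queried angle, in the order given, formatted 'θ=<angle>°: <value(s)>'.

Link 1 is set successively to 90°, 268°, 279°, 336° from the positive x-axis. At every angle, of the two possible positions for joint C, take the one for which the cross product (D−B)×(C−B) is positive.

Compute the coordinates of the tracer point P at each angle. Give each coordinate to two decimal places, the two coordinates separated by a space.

A=(0,0), D=(10.00,0)
θ=90°: B = A + 3.00·(cos90°, sin90°) = (0.0000, 3.0000)
θ=90°: |BD| = 10.4403
θ=90°: circle(B,9.00) ∩ circle(D,10.00): a=4.3102, h=7.9008
θ=90°:   candidates: C₊=(6.3987,9.3290) cross=82.486; C₋=(1.8582,-5.8061) cross=-82.486
θ=90°:   branch + wants cross > 0 → take C=(6.3987,9.3290) (cross=82.486)
θ=90°: ex = (C−B)/|BC| = (0.7110,0.7032); ey = (-0.7032,0.7110)
θ=90°: P = B + 3.04·ex + 1.03·ey = (1.4370,5.8701)
θ=268°: B = A + 3.00·(cos268°, sin268°) = (-0.1047, -2.9982)
θ=268°: |BD| = 10.5401
θ=268°: circle(B,9.00) ∩ circle(D,10.00): a=4.3687, h=7.8686
θ=268°:   candidates: C₊=(1.8453,5.7880) cross=82.935; C₋=(6.3218,-9.2990) cross=-82.935
θ=268°:   branch + wants cross > 0 → take C=(1.8453,5.7880) (cross=82.935)
θ=268°: ex = (C−B)/|BC| = (0.2167,0.9762); ey = (-0.9762,0.2167)
θ=268°: P = B + 3.04·ex + 1.03·ey = (-0.4516,0.1928)
θ=279°: B = A + 3.00·(cos279°, sin279°) = (0.4693, -2.9631)
θ=279°: |BD| = 9.9807
θ=279°: circle(B,9.00) ∩ circle(D,10.00): a=4.0385, h=8.0430
θ=279°:   candidates: C₊=(1.9379,5.9163) cross=80.275; C₋=(6.7135,-9.4445) cross=-80.275
θ=279°:   branch + wants cross > 0 → take C=(1.9379,5.9163) (cross=80.275)
θ=279°: ex = (C−B)/|BC| = (0.1632,0.9866); ey = (-0.9866,0.1632)
θ=279°: P = B + 3.04·ex + 1.03·ey = (-0.0508,0.2043)
θ=336°: B = A + 3.00·(cos336°, sin336°) = (2.7406, -1.2202)
θ=336°: |BD| = 7.3612
θ=336°: circle(B,9.00) ∩ circle(D,10.00): a=2.3900, h=8.6768
θ=336°:   candidates: C₊=(3.6593,7.7328) cross=63.872; C₋=(6.5359,-9.3808) cross=-63.872
θ=336°:   branch + wants cross > 0 → take C=(3.6593,7.7328) (cross=63.872)
θ=336°: ex = (C−B)/|BC| = (0.1021,0.9948); ey = (-0.9948,0.1021)
θ=336°: P = B + 3.04·ex + 1.03·ey = (2.0263,1.9090)

θ=90°: 1.44 5.87
θ=268°: -0.45 0.19
θ=279°: -0.05 0.20
θ=336°: 2.03 1.91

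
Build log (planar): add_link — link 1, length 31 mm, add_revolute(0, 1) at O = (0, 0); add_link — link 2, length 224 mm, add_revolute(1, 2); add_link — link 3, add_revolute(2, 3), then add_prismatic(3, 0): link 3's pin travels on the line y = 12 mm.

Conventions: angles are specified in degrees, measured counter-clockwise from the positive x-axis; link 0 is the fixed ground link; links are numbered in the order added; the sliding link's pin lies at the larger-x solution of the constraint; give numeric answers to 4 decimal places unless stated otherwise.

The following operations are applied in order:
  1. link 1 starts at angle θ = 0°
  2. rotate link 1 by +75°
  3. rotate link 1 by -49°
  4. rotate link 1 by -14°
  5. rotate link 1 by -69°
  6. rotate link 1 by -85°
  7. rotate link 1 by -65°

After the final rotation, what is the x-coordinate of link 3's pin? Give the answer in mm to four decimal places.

geometry: r = 31 mm, L = 224 mm, e = 12 mm; θ starts at 0°
rotate link 1 by +75°: θ ← 0° +75° = 75°
rotate link 1 by -49°: θ ← 75° -49° = 26°
rotate link 1 by -14°: θ ← 26° -14° = 12°
rotate link 1 by -69°: θ ← 12° -69° = -57°
rotate link 1 by -85°: θ ← -57° -85° = -142°
rotate link 1 by -65°: θ ← -142° -65° = -207°
crank pin P = (r cos θ, r sin θ) = (-27.621202, 14.073705)
h = r sin θ − e = 14.073705 − 12 = 2.073705
x = r cos θ + √(L² − h²) = -27.621202 + 223.990401 = 196.369199

196.3692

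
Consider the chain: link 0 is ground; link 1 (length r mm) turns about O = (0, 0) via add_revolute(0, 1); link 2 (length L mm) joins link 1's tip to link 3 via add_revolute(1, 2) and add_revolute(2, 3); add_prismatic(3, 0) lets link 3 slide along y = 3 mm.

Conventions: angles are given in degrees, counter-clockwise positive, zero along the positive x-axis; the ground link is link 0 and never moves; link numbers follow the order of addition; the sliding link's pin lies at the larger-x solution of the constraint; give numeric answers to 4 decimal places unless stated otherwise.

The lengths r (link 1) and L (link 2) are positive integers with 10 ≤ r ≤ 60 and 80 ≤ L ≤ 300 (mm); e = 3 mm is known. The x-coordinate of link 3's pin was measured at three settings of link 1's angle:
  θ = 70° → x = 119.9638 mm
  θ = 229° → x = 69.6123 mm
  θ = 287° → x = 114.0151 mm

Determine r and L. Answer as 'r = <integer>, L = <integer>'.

constraint per measurement: (x − r cos θ)² + (r sin θ − e)² = L²
subtracting the θ₁ and θ₂ equations cancels the r² and L² terms:
r = (x₁² − x₂²) / (2[(x₁cos θ₁ + e sin θ₁) − (x₂cos θ₂ + e sin θ₂)]) = 52.0000 → r = 52
L² = (x₁ − r cos θ₁)² + (r sin θ₁ − e)² = 12544.0055 → L = 112.0000 → L = 112
check at θ₃=287°: x = 114.0151 (printed 114.0151) ✓

r = 52, L = 112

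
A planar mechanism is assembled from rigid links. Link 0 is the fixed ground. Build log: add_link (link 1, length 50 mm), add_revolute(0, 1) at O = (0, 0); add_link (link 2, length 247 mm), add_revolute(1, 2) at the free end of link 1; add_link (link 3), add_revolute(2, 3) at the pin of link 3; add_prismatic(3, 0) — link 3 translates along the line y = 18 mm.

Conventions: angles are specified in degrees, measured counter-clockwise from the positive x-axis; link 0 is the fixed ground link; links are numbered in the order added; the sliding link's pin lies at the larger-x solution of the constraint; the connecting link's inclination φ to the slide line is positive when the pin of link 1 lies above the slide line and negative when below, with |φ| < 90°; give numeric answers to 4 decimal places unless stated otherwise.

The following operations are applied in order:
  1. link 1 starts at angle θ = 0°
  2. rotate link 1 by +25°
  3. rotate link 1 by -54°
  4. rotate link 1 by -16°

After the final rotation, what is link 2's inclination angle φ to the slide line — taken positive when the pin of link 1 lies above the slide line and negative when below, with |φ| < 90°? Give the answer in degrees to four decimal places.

geometry: r = 50 mm, L = 247 mm, e = 18 mm; θ starts at 0°
rotate link 1 by +25°: θ ← 0° +25° = 25°
rotate link 1 by -54°: θ ← 25° -54° = -29°
rotate link 1 by -16°: θ ← -29° -16° = -45°
h = r sin θ − e = -35.355339 − 18 = -53.355339
sin φ = h / L = -53.355339 / 247 = -0.21601352
φ = arcsin(-0.21601352) = -12.474995°

-12.4750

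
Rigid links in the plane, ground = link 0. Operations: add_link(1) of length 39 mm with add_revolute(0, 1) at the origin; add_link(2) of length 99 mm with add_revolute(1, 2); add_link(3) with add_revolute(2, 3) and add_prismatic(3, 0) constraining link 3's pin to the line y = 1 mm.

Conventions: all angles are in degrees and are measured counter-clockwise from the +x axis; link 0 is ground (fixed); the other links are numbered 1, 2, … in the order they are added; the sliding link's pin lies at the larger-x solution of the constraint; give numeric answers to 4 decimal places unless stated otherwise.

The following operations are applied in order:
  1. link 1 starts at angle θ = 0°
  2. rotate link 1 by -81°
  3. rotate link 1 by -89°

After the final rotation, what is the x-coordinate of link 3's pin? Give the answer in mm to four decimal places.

geometry: r = 39 mm, L = 99 mm, e = 1 mm; θ starts at 0°
rotate link 1 by -81°: θ ← 0° -81° = -81°
rotate link 1 by -89°: θ ← -81° -89° = -170°
crank pin P = (r cos θ, r sin θ) = (-38.407502, -6.772279)
h = r sin θ − e = -6.772279 − 1 = -7.772279
x = r cos θ + √(L² − h²) = -38.407502 + 98.694436 = 60.286934

60.2869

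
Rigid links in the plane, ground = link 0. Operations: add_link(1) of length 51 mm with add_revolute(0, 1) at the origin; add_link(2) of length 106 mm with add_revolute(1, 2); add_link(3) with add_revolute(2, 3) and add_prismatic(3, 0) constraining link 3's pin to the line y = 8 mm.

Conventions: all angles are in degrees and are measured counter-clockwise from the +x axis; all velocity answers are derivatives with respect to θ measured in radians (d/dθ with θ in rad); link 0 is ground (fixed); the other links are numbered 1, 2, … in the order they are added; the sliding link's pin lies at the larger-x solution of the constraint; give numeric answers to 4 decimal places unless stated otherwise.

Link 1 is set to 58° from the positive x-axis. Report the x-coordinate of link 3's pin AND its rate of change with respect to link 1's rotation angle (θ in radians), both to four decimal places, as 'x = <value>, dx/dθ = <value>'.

geometry: r = 51 mm, L = 106 mm, e = 8 mm
crank pin P = (r cos θ, r sin θ) = (27.025882, 43.250453)
h = r sin θ − e = 43.250453 − 8 = 35.250453
x = r cos θ + √(L² − h²) = 27.025882 + 99.967022 = 126.992905
dx/dθ = −r sin θ − h·r cos θ/√(L² − h²) (θ in radians; h = 35.250453) = -52.780342

x = 126.9929, dx/dθ = -52.7803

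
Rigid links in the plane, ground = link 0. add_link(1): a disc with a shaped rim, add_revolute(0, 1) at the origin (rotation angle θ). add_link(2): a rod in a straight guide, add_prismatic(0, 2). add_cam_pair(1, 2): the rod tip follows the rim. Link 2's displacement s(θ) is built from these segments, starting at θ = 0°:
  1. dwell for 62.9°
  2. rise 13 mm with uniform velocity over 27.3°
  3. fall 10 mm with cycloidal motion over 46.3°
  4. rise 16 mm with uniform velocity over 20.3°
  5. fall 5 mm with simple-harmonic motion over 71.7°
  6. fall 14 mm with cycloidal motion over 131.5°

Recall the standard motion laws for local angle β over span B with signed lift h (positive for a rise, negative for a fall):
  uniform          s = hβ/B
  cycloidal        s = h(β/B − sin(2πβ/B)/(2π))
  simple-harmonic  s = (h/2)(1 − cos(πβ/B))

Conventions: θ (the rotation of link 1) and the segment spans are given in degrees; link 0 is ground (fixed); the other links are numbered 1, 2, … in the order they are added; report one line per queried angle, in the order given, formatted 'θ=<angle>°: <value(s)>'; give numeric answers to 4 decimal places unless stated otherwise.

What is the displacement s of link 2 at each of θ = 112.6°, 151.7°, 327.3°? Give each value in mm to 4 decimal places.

segment 1 (0° to 62.9°, dwell): s unchanged at 0.0000
segment 2 (62.9° to 90.2°, uniform, h = 13) is passed completely: s = 0.0000 + (13) = 13.0000
θ = 112.6° falls in segment 3 (90.2° to 136.5°, cycloidal, h = -10): β = 112.6 − 90.2 = 22.4°, B = 46.3°; Δs = -10·(0.4838 − sin(2π·0.4838)/(2π)) = -4.6763; s = 13.0000 − 4.6763 = 8.3237
segment 3 (90.2° to 136.5°, cycloidal, h = -10) is passed completely: s = 13.0000 + (-10) = 3.0000
θ = 151.7° falls in segment 4 (136.5° to 156.8°, uniform, h = 16): β = 151.7 − 136.5 = 15.2°, B = 20.3°; Δs = 16·15.2/20.3 = 11.9803; s = 3.0000 + 11.9803 = 14.9803
segment 4 (136.5° to 156.8°, uniform, h = 16) is passed completely: s = 3.0000 + (16) = 19.0000
segment 5 (156.8° to 228.5°, simple-harmonic, h = -5) is passed completely: s = 19.0000 + (-5) = 14.0000
θ = 327.3° falls in segment 6 (228.5° to 360°, cycloidal, h = -14): β = 327.3 − 228.5 = 98.8°, B = 131.5°; Δs = -14·(0.7513 − sin(2π·0.7513)/(2π)) = -12.7467; s = 14.0000 − 12.7467 = 1.2533

θ=112.6°: 8.3237
θ=151.7°: 14.9803
θ=327.3°: 1.2533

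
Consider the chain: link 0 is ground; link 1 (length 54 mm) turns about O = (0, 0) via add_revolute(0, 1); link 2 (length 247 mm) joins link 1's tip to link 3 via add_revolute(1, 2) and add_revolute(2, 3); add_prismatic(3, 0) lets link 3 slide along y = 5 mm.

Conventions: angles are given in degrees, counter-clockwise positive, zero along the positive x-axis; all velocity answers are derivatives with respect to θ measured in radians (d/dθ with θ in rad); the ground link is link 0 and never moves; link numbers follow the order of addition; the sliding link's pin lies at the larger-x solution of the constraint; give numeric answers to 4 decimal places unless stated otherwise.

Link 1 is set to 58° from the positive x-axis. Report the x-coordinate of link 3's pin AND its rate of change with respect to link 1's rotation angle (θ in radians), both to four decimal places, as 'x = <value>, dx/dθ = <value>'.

geometry: r = 54 mm, L = 247 mm, e = 5 mm
crank pin P = (r cos θ, r sin θ) = (28.615640, 45.794597)
h = r sin θ − e = 45.794597 − 5 = 40.794597
x = r cos θ + √(L² − h²) = 28.615640 + 243.607883 = 272.223524
dx/dθ = −r sin θ − h·r cos θ/√(L² − h²) (θ in radians; h = 40.794597) = -50.586575

x = 272.2235, dx/dθ = -50.5866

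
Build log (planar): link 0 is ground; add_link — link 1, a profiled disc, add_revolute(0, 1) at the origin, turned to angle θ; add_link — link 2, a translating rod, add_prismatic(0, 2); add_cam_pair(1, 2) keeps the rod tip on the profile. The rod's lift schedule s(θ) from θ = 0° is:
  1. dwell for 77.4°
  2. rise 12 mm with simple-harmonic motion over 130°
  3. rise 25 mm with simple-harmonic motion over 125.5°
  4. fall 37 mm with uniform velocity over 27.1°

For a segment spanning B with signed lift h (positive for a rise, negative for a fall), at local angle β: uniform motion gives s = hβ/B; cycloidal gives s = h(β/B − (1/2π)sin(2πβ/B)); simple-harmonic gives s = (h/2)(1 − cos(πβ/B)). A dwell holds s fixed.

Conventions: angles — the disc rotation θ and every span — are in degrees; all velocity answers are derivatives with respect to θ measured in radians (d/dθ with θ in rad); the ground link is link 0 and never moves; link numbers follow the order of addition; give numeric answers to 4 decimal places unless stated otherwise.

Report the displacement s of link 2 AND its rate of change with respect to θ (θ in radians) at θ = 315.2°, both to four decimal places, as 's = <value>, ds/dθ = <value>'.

seg 1 [0°–77.4°] dwell: s stays 0.0000
seg 2 [77.4°–207.4°] simple-harmonic, h=12: full span → s += 12 → s = 12.0000
seg 3 [207.4°–332.9°] simple-harmonic, h=25: θ=315.2° here. β=107.8, B=125.5. 25/2·(1 − cos(π·0.8590)) = 23.7930 → s = 35.7930
velocity in seg [207.4°–332.9°] (simple-harmonic), θ in radians: β = 107.8° = 1.8815 rad, B = 125.5° = 2.1904 rad; ds/dθ = (πh/(2B)) sin(πβ/B) = (π·25/(2·2.1904)) sin(π·0.8590) = 7.686243 mm/rad

s = 35.7930, ds/dθ = 7.6862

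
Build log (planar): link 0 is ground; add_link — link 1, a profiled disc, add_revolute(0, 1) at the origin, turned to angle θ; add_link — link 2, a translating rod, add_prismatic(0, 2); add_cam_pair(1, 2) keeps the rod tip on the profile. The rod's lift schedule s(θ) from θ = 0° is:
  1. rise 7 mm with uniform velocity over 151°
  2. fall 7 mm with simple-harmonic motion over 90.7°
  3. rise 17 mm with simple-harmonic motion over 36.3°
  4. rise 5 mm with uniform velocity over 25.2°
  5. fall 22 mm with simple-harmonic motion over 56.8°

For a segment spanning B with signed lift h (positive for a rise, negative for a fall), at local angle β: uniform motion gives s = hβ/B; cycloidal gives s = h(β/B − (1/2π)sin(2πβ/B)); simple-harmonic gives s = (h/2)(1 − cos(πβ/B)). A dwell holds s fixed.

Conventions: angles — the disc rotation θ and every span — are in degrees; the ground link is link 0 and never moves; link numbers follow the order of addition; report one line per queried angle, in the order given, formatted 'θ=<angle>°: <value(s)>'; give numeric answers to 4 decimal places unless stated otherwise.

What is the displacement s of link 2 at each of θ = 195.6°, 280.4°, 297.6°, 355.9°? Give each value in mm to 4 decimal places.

seg 1 [0°–151°] uniform, h=7: full span → s += 7 → s = 7.0000
seg 2 [151°–241.7°] simple-harmonic, h=-7: θ=195.6° here. β=44.6, B=90.7. -7/2·(1 − cos(π·0.4917)) = -3.4091 → s = 3.5909
seg 2 [151°–241.7°] simple-harmonic, h=-7: full span → s += -7 → s = 0.0000
seg 3 [241.7°–278°] simple-harmonic, h=17: full span → s += 17 → s = 17.0000
seg 4 [278°–303.2°] uniform, h=5: θ=280.4° here. β=2.4, B=25.2. 5·2.4/25.2 = 0.4762 → s = 17.4762
seg 4 [278°–303.2°] uniform, h=5: θ=297.6° here. β=19.6, B=25.2. 5·19.6/25.2 = 3.8889 → s = 20.8889
seg 4 [278°–303.2°] uniform, h=5: full span → s += 5 → s = 22.0000
seg 5 [303.2°–360°] simple-harmonic, h=-22: θ=355.9° here. β=52.7, B=56.8. -22/2·(1 − cos(π·0.9278)) = -21.7184 → s = 0.2816

θ=195.6°: 3.5909
θ=280.4°: 17.4762
θ=297.6°: 20.8889
θ=355.9°: 0.2816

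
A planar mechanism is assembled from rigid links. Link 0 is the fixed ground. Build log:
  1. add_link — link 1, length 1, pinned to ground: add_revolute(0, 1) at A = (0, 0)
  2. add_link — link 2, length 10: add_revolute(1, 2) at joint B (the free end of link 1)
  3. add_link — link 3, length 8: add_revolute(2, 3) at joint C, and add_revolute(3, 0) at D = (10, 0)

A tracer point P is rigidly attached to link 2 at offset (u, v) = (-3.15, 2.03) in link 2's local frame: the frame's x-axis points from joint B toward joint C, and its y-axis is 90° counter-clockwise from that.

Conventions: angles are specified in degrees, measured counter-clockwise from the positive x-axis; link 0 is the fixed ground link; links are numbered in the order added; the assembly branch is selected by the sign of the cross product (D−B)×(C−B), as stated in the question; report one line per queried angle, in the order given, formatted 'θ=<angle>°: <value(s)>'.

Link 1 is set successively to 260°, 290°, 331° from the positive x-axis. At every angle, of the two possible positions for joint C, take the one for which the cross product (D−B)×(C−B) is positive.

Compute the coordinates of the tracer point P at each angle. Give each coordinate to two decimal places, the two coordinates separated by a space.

A=(0,0), D=(10.00,0)
θ=260°: B = A + 1.00·(cos260°, sin260°) = (-0.1736, -0.9848)
θ=260°: |BD| = 10.2212
θ=260°: circle(B,10.00) ∩ circle(D,8.00): a=6.8716, h=7.2650
θ=260°:   candidates: C₊=(5.9660,6.9085) cross=74.257; C₋=(7.3660,-7.5539) cross=-74.257
θ=260°:   branch + wants cross > 0 → take C=(5.9660,6.9085) (cross=74.257)
θ=260°: ex = (C−B)/|BC| = (0.6140,0.7893); ey = (-0.7893,0.6140)
θ=260°: P = B + -3.15·ex + 2.03·ey = (-3.7100,-2.2248)
θ=290°: B = A + 1.00·(cos290°, sin290°) = (0.3420, -0.9397)
θ=290°: |BD| = 9.7036
θ=290°: circle(B,10.00) ∩ circle(D,8.00): a=6.7068, h=7.4175
θ=290°:   candidates: C₊=(6.2990,7.0924) cross=71.976; C₋=(7.7356,-7.6728) cross=-71.976
θ=290°:   branch + wants cross > 0 → take C=(6.2990,7.0924) (cross=71.976)
θ=290°: ex = (C−B)/|BC| = (0.5957,0.8032); ey = (-0.8032,0.5957)
θ=290°: P = B + -3.15·ex + 2.03·ey = (-3.1649,-2.2605)
θ=331°: B = A + 1.00·(cos331°, sin331°) = (0.8746, -0.4848)
θ=331°: |BD| = 9.1382
θ=331°: circle(B,10.00) ∩ circle(D,8.00): a=6.5389, h=7.5659
θ=331°:   candidates: C₊=(7.0029,7.4174) cross=69.139; C₋=(7.8057,-7.6932) cross=-69.139
θ=331°:   branch + wants cross > 0 → take C=(7.0029,7.4174) (cross=69.139)
θ=331°: ex = (C−B)/|BC| = (0.6128,0.7902); ey = (-0.7902,0.6128)
θ=331°: P = B + -3.15·ex + 2.03·ey = (-2.6599,-1.7300)

θ=260°: -3.71 -2.22
θ=290°: -3.16 -2.26
θ=331°: -2.66 -1.73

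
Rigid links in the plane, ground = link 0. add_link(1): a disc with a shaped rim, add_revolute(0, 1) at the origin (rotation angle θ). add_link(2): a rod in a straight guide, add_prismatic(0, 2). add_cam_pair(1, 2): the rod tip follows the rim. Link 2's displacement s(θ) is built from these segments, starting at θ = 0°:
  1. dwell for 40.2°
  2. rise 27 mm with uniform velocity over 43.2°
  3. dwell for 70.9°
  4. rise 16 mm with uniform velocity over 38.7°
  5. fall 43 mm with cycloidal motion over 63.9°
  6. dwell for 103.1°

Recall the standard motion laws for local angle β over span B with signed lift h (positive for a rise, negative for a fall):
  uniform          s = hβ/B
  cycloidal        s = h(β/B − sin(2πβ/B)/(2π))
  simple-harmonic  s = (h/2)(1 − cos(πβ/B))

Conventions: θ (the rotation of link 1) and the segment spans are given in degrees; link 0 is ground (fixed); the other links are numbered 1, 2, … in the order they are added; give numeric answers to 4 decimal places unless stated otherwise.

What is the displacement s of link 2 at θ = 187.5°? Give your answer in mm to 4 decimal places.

segment 1 (0° to 40.2°, dwell): s unchanged at 0.0000
segment 2 (40.2° to 83.4°, uniform, h = 27) is passed completely: s = 0.0000 + (27) = 27.0000
segment 3 (83.4° to 154.3°, dwell): s unchanged at 27.0000
θ = 187.5° falls in segment 4 (154.3° to 193°, uniform, h = 16): β = 187.5 − 154.3 = 33.2°, B = 38.7°; Δs = 16·33.2/38.7 = 13.7261; s = 27.0000 + 13.7261 = 40.7261

40.7261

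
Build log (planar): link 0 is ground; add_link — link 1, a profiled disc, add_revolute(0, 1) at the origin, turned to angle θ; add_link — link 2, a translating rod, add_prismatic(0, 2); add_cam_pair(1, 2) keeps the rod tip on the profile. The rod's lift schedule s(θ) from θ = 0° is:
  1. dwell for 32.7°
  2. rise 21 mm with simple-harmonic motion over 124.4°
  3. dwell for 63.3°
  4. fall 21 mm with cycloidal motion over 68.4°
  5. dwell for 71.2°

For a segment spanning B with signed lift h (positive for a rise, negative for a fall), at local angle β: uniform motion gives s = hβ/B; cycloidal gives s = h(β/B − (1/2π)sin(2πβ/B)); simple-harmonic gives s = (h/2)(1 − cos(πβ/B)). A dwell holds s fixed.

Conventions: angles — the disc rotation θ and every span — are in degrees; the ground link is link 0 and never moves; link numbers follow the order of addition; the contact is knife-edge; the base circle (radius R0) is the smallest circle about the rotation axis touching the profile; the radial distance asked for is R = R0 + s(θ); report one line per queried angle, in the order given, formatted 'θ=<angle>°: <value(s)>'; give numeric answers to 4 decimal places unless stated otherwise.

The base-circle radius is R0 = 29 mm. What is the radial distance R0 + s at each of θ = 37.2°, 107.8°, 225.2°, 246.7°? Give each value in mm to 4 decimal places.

seg 1 [0°–32.7°] dwell: s stays 0.0000
seg 2 [32.7°–157.1°] simple-harmonic, h=21: θ=37.2° here. β=4.5, B=124.4. 21/2·(1 − cos(π·0.0362)) = 0.0677 → s = 0.0677
seg 2 [32.7°–157.1°] simple-harmonic, h=21: θ=107.8° here. β=75.1, B=124.4. 21/2·(1 − cos(π·0.6037)) = 13.8605 → s = 13.8605
seg 2 [32.7°–157.1°] simple-harmonic, h=21: full span → s += 21 → s = 21.0000
seg 3 [157.1°–220.4°] dwell: s stays 21.0000
seg 4 [220.4°–288.8°] cycloidal, h=-21: θ=225.2° here. β=4.8, B=68.4. -21·(0.0702 − sin(2π·0.0702)/(2π)) = -0.0473 → s = 20.9527
seg 4 [220.4°–288.8°] cycloidal, h=-21: θ=246.7° here. β=26.3, B=68.4. -21·(0.3845 − sin(2π·0.3845)/(2π)) = -5.8565 → s = 15.1435
θ=37.2°: R = R0 + s = 29 + 0.0677 = 29.0677
θ=107.8°: R = R0 + s = 29 + 13.8605 = 42.8605
θ=225.2°: R = R0 + s = 29 + 20.9527 = 49.9527
θ=246.7°: R = R0 + s = 29 + 15.1435 = 44.1435

θ=37.2°: 29.0677
θ=107.8°: 42.8605
θ=225.2°: 49.9527
θ=246.7°: 44.1435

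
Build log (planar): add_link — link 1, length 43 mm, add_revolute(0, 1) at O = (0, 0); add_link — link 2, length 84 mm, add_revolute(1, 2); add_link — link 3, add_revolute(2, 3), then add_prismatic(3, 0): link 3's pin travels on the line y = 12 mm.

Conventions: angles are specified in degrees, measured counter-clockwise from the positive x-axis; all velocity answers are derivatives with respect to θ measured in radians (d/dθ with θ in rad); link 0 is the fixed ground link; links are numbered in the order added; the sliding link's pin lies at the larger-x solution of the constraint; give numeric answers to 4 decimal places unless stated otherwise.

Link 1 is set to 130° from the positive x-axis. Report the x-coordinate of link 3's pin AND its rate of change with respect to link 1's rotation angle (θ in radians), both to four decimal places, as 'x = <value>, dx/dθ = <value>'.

geometry: r = 43 mm, L = 84 mm, e = 12 mm
crank pin P = (r cos θ, r sin θ) = (-27.639867, 32.939911)
h = r sin θ − e = 32.939911 − 12 = 20.939911
x = r cos θ + √(L² − h²) = -27.639867 + 81.348141 = 53.708274
dx/dθ = −r sin θ − h·r cos θ/√(L² − h²) (θ in radians; h = 20.939911) = -25.825104

x = 53.7083, dx/dθ = -25.8251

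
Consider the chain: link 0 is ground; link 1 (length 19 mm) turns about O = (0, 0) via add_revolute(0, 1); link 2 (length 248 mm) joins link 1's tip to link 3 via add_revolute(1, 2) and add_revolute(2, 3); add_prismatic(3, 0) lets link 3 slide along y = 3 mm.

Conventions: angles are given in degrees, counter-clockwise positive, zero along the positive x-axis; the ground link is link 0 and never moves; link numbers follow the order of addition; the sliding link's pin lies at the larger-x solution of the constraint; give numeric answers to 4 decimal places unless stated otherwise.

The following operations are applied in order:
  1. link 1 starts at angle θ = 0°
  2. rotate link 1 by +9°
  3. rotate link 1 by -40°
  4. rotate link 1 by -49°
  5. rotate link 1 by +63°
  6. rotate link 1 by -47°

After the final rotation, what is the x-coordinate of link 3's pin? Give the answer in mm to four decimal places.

geometry: r = 19 mm, L = 248 mm, e = 3 mm; θ starts at 0°
rotate link 1 by +9°: θ ← 0° +9° = 9°
rotate link 1 by -40°: θ ← 9° -40° = -31°
rotate link 1 by -49°: θ ← -31° -49° = -80°
rotate link 1 by +63°: θ ← -80° +63° = -17°
rotate link 1 by -47°: θ ← -17° -47° = -64°
crank pin P = (r cos θ, r sin θ) = (8.329052, -17.077087)
h = r sin θ − e = -17.077087 − 3 = -20.077087
x = r cos θ + √(L² − h²) = 8.329052 + 247.185984 = 255.515036

255.5150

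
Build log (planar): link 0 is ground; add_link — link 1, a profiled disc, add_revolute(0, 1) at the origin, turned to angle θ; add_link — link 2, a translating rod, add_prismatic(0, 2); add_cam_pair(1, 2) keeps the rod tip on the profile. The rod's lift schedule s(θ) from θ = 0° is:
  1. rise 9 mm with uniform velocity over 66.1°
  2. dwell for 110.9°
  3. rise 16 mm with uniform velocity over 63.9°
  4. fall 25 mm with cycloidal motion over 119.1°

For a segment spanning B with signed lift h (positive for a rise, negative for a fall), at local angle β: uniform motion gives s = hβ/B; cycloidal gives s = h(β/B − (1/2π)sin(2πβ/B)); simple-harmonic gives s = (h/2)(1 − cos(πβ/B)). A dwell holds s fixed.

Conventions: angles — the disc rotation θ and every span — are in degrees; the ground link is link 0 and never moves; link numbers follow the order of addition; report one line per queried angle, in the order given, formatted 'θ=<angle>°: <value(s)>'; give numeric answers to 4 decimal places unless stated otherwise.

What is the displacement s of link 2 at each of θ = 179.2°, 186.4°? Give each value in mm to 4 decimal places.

seg 1 [0°–66.1°] uniform, h=9: full span → s += 9 → s = 9.0000
seg 2 [66.1°–177°] dwell: s stays 9.0000
seg 3 [177°–240.9°] uniform, h=16: θ=179.2° here. β=2.2, B=63.9. 16·2.2/63.9 = 0.5509 → s = 9.5509
seg 3 [177°–240.9°] uniform, h=16: θ=186.4° here. β=9.4, B=63.9. 16·9.4/63.9 = 2.3537 → s = 11.3537

θ=179.2°: 9.5509
θ=186.4°: 11.3537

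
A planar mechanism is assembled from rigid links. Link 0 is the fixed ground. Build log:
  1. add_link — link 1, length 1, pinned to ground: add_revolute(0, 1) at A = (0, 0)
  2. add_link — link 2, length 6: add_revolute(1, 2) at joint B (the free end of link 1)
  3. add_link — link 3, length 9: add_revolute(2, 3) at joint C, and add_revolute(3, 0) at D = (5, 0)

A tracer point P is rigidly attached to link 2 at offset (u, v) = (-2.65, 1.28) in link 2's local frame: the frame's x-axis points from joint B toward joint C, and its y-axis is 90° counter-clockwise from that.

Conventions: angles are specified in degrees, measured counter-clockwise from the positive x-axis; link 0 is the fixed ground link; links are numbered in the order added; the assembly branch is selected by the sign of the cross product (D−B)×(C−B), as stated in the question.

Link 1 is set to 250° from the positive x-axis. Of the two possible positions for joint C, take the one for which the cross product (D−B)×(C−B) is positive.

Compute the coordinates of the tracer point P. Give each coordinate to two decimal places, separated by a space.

A=(0,0), D=(5.00,0)
B = A + 1.00·(cos250°, sin250°) = (-0.3420, -0.9397)
|BD| = 5.4240
circle(B,6.00) ∩ circle(D,9.00): a=-1.4362, h=5.8256
  candidates: C₊=(-2.7657,4.5490) cross=31.598; C₋=(-0.7472,-6.9260) cross=-31.598
  branch + wants cross > 0 → take C=(-2.7657,4.5490) (cross=31.598)
ex = (C−B)/|BC| = (-0.4040,0.9148); ey = (-0.9148,-0.4040)
P = B + -2.65·ex + 1.28·ey = (-0.4425,-3.8809)

-0.44 -3.88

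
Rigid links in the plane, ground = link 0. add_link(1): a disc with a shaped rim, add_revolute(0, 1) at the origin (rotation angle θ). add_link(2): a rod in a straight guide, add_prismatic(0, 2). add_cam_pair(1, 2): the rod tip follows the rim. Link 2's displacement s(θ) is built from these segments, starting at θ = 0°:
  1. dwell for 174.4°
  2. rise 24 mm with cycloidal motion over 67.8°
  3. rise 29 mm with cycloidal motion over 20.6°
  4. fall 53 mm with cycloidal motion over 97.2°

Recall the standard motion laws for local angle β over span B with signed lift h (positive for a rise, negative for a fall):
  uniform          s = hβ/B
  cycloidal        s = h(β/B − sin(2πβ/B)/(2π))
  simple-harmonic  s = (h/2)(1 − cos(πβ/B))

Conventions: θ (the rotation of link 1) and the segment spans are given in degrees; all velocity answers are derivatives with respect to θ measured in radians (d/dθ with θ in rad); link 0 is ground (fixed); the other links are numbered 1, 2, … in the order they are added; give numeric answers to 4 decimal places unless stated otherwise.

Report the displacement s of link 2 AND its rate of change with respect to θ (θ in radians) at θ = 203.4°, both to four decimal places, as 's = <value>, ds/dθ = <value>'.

segment 1 (0° to 174.4°, dwell): s unchanged at 0.0000
θ = 203.4° falls in segment 2 (174.4° to 242.2°, cycloidal, h = 24): β = 203.4 − 174.4 = 29°, B = 67.8°; Δs = 24·(0.4277 − sin(2π·0.4277)/(2π)) = 8.5900; s = 0.0000 + 8.5900 = 8.5900
velocity in seg [174.4°–242.2°] (cycloidal), θ in radians: β = 29° = 0.5061 rad, B = 67.8° = 1.1833 rad; ds/dθ = (h/B)(1 − cos(2πβ/B)) = (24/1.1833)(1 − cos(2π·0.4277)) = 38.508008 mm/rad

s = 8.5900, ds/dθ = 38.5080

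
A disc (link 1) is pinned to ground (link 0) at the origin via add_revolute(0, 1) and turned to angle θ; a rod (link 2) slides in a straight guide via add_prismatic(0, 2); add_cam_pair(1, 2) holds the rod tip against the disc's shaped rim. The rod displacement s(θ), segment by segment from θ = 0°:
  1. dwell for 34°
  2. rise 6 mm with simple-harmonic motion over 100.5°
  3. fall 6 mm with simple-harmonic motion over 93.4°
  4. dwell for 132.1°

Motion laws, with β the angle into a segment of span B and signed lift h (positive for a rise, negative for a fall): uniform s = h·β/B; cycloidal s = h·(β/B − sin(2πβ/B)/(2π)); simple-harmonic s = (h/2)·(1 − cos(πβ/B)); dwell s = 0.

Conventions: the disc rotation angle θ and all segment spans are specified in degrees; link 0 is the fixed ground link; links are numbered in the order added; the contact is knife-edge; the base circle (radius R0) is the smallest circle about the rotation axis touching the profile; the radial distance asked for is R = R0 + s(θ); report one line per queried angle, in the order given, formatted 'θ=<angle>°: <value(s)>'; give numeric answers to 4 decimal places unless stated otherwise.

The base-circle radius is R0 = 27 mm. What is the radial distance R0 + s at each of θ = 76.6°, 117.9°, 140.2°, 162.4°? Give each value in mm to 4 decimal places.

segment 1 (0° to 34°, dwell): s unchanged at 0.0000
θ = 76.6° falls in segment 2 (34° to 134.5°, simple-harmonic, h = 6): β = 76.6 − 34 = 42.6°, B = 100.5°; Δs = 6/2·(1 − cos(π·0.4239)) = 2.2894; s = 0.0000 + 2.2894 = 2.2894
θ = 117.9° falls in segment 2 (34° to 134.5°, simple-harmonic, h = 6): β = 117.9 − 34 = 83.9°, B = 100.5°; Δs = 6/2·(1 − cos(π·0.8348)) = 5.6051; s = 0.0000 + 5.6051 = 5.6051
segment 2 (34° to 134.5°, simple-harmonic, h = 6) is passed completely: s = 0.0000 + (6) = 6.0000
θ = 140.2° falls in segment 3 (134.5° to 227.9°, simple-harmonic, h = -6): β = 140.2 − 134.5 = 5.7°, B = 93.4°; Δs = -6/2·(1 − cos(π·0.0610)) = -0.0550; s = 6.0000 − 0.0550 = 5.9450
θ = 162.4° falls in segment 3 (134.5° to 227.9°, simple-harmonic, h = -6): β = 162.4 − 134.5 = 27.9°, B = 93.4°; Δs = -6/2·(1 − cos(π·0.2987)) = -1.2269; s = 6.0000 − 1.2269 = 4.7731
θ=76.6°: R = R0 + s = 27 + 2.2894 = 29.2894
θ=117.9°: R = R0 + s = 27 + 5.6051 = 32.6051
θ=140.2°: R = R0 + s = 27 + 5.9450 = 32.9450
θ=162.4°: R = R0 + s = 27 + 4.7731 = 31.7731

θ=76.6°: 29.2894
θ=117.9°: 32.6051
θ=140.2°: 32.9450
θ=162.4°: 31.7731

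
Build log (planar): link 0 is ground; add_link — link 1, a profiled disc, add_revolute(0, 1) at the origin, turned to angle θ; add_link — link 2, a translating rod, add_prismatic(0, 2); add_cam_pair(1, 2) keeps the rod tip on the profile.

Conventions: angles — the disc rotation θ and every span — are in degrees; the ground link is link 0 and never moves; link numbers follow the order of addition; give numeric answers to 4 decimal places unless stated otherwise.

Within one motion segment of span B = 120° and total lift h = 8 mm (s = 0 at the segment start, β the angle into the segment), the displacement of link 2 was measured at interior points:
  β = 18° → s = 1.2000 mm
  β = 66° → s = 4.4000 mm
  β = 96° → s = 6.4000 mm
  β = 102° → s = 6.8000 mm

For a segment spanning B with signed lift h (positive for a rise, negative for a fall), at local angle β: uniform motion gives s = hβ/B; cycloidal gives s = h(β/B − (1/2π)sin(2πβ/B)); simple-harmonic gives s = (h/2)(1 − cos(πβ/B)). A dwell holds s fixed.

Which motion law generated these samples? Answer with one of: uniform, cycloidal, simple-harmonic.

candidates at β/B = r: uniform s = h·r (linear in β); cycloidal s = h·(r − sin(2πr)/(2π)); simple-harmonic s = (h/2)(1 − cos(πr))
β=18°: printed 1.2000 | uniform 1.2000, cycloidal 0.1699, simple-harmonic 0.4360
β=66°: printed 4.4000 | uniform 4.4000, cycloidal 4.7935, simple-harmonic 4.6257
β=96°: printed 6.4000 | uniform 6.4000, cycloidal 7.6109, simple-harmonic 7.2361
β=102°: printed 6.8000 | uniform 6.8000, cycloidal 7.8301, simple-harmonic 7.5640
only one law matches every sample → uniform

uniform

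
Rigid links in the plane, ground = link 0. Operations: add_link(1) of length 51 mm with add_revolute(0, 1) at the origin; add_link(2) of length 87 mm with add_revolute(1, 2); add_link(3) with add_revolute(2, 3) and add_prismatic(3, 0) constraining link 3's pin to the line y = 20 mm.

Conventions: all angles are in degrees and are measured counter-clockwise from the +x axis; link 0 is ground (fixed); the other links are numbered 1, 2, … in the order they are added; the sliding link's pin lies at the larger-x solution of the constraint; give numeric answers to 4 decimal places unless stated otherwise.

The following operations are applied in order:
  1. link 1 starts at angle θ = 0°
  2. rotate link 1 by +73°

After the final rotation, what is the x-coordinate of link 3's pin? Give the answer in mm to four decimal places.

geometry: r = 51 mm, L = 87 mm, e = 20 mm; θ starts at 0°
rotate link 1 by +73°: θ ← 0° +73° = 73°
crank pin P = (r cos θ, r sin θ) = (14.910957, 48.771543)
h = r sin θ − e = 48.771543 − 20 = 28.771543
x = r cos θ + √(L² − h²) = 14.910957 + 82.104801 = 97.015758

97.0158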